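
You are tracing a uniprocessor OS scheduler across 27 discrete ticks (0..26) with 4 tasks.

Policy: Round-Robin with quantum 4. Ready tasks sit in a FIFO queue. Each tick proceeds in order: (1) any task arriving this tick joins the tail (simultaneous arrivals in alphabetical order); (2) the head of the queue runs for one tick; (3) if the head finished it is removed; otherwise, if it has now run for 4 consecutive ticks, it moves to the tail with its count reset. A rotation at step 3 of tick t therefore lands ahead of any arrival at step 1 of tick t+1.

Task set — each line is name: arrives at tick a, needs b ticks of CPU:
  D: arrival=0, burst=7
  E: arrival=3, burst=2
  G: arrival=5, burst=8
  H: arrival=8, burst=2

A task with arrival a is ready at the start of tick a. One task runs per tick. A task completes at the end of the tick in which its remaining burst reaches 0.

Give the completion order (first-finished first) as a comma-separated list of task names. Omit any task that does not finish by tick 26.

completion order = E, D, H, G

t=0: queue=[D] q_used=0 → run D
t=1: queue=[D] q_used=1 → run D
t=2: queue=[D] q_used=2 → run D
t=3: queue=[D,E] q_used=3 → run D
t=4: queue=[E,D] q_used=0 → run E
t=5: queue=[E,D,G] q_used=1 → run E
t=6: queue=[D,G] q_used=0 → run D
t=7: queue=[D,G] q_used=1 → run D
t=8: queue=[D,G,H] q_used=2 → run D
t=9: queue=[G,H] q_used=0 → run G
t=10: queue=[G,H] q_used=1 → run G
t=11: queue=[G,H] q_used=2 → run G
t=12: queue=[G,H] q_used=3 → run G
t=13: queue=[H,G] q_used=0 → run H
t=14: queue=[H,G] q_used=1 → run H
t=15: queue=[G] q_used=0 → run G
t=16: queue=[G] q_used=1 → run G
t=17: queue=[G] q_used=2 → run G
t=18: queue=[G] q_used=3 → run G
t=19: (idle)
t=20: (idle)
t=21: (idle)
t=22: (idle)
t=23: (idle)
t=24: (idle)
t=25: (idle)
t=26: (idle)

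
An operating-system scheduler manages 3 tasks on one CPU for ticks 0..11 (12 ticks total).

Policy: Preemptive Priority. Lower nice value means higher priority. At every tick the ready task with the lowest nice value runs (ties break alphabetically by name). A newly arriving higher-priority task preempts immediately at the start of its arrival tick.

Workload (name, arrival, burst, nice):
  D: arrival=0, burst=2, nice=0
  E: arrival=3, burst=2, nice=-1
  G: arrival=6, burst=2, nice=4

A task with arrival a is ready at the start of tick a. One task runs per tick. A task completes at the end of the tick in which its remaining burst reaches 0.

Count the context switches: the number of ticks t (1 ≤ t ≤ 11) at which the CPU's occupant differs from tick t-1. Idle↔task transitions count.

context switches = 5

t=0: ready={D} → run D
t=1: ready={D} → run D
t=2: (idle)
t=3: ready={E} → run E
t=4: ready={E} → run E
t=5: (idle)
t=6: ready={G} → run G
t=7: ready={G} → run G
t=8: (idle)
t=9: (idle)
t=10: (idle)
t=11: (idle)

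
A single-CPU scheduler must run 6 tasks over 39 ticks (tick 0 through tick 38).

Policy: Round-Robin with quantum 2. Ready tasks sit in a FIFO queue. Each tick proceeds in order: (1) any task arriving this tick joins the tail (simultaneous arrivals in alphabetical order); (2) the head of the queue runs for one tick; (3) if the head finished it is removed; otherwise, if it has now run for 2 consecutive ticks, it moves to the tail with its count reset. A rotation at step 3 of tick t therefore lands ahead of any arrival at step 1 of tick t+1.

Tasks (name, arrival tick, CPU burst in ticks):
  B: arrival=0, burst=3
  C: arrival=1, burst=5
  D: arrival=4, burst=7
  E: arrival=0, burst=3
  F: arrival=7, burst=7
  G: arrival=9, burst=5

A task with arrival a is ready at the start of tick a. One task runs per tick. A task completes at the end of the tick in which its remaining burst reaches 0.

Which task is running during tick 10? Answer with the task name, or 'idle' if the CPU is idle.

t=0: queue=[B,E] q_used=0 → run B
t=1: queue=[B,E,C] q_used=1 → run B
t=2: queue=[E,C,B] q_used=0 → run E
t=3: queue=[E,C,B] q_used=1 → run E
t=4: queue=[C,B,E,D] q_used=0 → run C
t=5: queue=[C,B,E,D] q_used=1 → run C
t=6: queue=[B,E,D,C] q_used=0 → run B
t=7: queue=[E,D,C,F] q_used=0 → run E
t=8: queue=[D,C,F] q_used=0 → run D
t=9: queue=[D,C,F,G] q_used=1 → run D
t=10: queue=[C,F,G,D] q_used=0 → run C
t=11: queue=[C,F,G,D] q_used=1 → run C
t=12: queue=[F,G,D,C] q_used=0 → run F
t=13: queue=[F,G,D,C] q_used=1 → run F
t=14: queue=[G,D,C,F] q_used=0 → run G
t=15: queue=[G,D,C,F] q_used=1 → run G
t=16: queue=[D,C,F,G] q_used=0 → run D
t=17: queue=[D,C,F,G] q_used=1 → run D
t=18: queue=[C,F,G,D] q_used=0 → run C
t=19: queue=[F,G,D] q_used=0 → run F
t=20: queue=[F,G,D] q_used=1 → run F
t=21: queue=[G,D,F] q_used=0 → run G
t=22: queue=[G,D,F] q_used=1 → run G
t=23: queue=[D,F,G] q_used=0 → run D
t=24: queue=[D,F,G] q_used=1 → run D
t=25: queue=[F,G,D] q_used=0 → run F
t=26: queue=[F,G,D] q_used=1 → run F
t=27: queue=[G,D,F] q_used=0 → run G
t=28: queue=[D,F] q_used=0 → run D
t=29: queue=[F] q_used=0 → run F
t=30: (idle)
t=31: (idle)
t=32: (idle)
t=33: (idle)
t=34: (idle)
t=35: (idle)
t=36: (idle)
t=37: (idle)
t=38: (idle)

running at tick 10 = C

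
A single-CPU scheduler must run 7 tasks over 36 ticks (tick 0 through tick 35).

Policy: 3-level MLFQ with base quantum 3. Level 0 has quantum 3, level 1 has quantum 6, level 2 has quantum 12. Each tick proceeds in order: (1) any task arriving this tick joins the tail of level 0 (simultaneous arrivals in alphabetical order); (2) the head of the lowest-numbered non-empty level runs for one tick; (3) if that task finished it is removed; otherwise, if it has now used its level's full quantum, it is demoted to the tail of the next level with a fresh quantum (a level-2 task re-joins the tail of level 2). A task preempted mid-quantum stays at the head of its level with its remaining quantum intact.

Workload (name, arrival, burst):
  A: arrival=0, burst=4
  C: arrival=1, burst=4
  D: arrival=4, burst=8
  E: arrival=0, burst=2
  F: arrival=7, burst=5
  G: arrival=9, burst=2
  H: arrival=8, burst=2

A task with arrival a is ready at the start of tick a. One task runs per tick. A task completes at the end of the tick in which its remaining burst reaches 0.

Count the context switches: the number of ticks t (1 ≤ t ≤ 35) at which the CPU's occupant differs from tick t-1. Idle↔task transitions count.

t=0: L0/L1/L2 = AE/-/- → run A
t=1: L0/L1/L2 = AEC/-/- → run A
t=2: L0/L1/L2 = AEC/-/- → run A
t=3: L0/L1/L2 = EC/A/- → run E
t=4: L0/L1/L2 = ECD/A/- → run E
t=5: L0/L1/L2 = CD/A/- → run C
t=6: L0/L1/L2 = CD/A/- → run C
t=7: L0/L1/L2 = CDF/A/- → run C
t=8: L0/L1/L2 = DFH/AC/- → run D
t=9: L0/L1/L2 = DFHG/AC/- → run D
t=10: L0/L1/L2 = DFHG/AC/- → run D
t=11: L0/L1/L2 = FHG/ACD/- → run F
t=12: L0/L1/L2 = FHG/ACD/- → run F
t=13: L0/L1/L2 = FHG/ACD/- → run F
t=14: L0/L1/L2 = HG/ACDF/- → run H
t=15: L0/L1/L2 = HG/ACDF/- → run H
t=16: L0/L1/L2 = G/ACDF/- → run G
t=17: L0/L1/L2 = G/ACDF/- → run G
t=18: L0/L1/L2 = -/ACDF/- → run A
t=19: L0/L1/L2 = -/CDF/- → run C
t=20: L0/L1/L2 = -/DF/- → run D
t=21: L0/L1/L2 = -/DF/- → run D
t=22: L0/L1/L2 = -/DF/- → run D
t=23: L0/L1/L2 = -/DF/- → run D
t=24: L0/L1/L2 = -/DF/- → run D
t=25: L0/L1/L2 = -/F/- → run F
t=26: L0/L1/L2 = -/F/- → run F
t=27: (idle)
t=28: (idle)
t=29: (idle)
t=30: (idle)
t=31: (idle)
t=32: (idle)
t=33: (idle)
t=34: (idle)
t=35: (idle)

context switches = 11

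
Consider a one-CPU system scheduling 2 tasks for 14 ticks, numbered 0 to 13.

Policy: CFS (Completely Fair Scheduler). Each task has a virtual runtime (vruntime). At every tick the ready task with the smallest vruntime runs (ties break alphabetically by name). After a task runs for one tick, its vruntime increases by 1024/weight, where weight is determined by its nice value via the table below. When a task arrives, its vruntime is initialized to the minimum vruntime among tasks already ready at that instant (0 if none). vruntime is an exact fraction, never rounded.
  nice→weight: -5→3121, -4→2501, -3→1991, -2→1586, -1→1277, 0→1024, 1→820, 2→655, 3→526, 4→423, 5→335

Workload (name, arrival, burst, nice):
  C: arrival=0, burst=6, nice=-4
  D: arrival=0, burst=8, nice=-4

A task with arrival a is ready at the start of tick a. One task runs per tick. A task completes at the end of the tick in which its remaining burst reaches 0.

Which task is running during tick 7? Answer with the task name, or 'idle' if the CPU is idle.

running at tick 7 = D

t=0: vr[C=0 D=0] → run C
t=1: vr[C=1024/2501 D=0] → run D
t=2: vr[C=1024/2501 D=1024/2501] → run C
t=3: vr[C=2048/2501 D=1024/2501] → run D
t=4: vr[C=2048/2501 D=2048/2501] → run C
t=5: vr[C=3072/2501 D=2048/2501] → run D
t=6: vr[C=3072/2501 D=3072/2501] → run C
t=7: vr[C=4096/2501 D=3072/2501] → run D
t=8: vr[C=4096/2501 D=4096/2501] → run C
t=9: vr[C=5120/2501 D=4096/2501] → run D
t=10: vr[C=5120/2501 D=5120/2501] → run C
t=11: vr[D=5120/2501] → run D
t=12: vr[D=6144/2501] → run D
t=13: vr[D=7168/2501] → run D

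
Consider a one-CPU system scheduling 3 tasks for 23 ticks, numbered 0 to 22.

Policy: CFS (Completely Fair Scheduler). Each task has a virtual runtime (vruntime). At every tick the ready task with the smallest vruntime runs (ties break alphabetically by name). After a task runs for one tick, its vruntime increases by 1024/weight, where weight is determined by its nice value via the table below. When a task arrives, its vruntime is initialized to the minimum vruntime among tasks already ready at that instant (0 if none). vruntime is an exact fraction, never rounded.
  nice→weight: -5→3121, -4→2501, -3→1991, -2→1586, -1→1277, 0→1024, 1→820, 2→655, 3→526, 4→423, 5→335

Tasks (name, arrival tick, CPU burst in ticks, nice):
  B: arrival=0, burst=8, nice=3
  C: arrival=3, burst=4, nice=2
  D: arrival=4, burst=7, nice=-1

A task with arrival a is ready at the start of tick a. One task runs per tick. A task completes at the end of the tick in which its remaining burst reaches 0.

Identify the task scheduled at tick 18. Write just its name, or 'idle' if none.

t=0: vr[B=0] → run B
t=1: vr[B=512/263] → run B
t=2: vr[B=1024/263] → run B
t=3: vr[B=1536/263 C=1536/263] → run B
t=4: vr[B=2048/263 C=1536/263 D=1536/263] → run C
t=5: vr[B=2048/263 C=1275392/172265 D=1536/263] → run D
t=6: vr[B=2048/263 C=1275392/172265 D=2230784/335851] → run D
t=7: vr[B=2048/263 C=1275392/172265 D=2500096/335851] → run C
t=8: vr[B=2048/263 C=1544704/172265 D=2500096/335851] → run D
t=9: vr[B=2048/263 C=1544704/172265 D=2769408/335851] → run B
t=10: vr[B=2560/263 C=1544704/172265 D=2769408/335851] → run D
t=11: vr[B=2560/263 C=1544704/172265 D=3038720/335851] → run C
t=12: vr[B=2560/263 C=1814016/172265 D=3038720/335851] → run D
t=13: vr[B=2560/263 C=1814016/172265 D=3308032/335851] → run B
t=14: vr[B=3072/263 C=1814016/172265 D=3308032/335851] → run D
t=15: vr[B=3072/263 C=1814016/172265 D=3577344/335851] → run C
t=16: vr[B=3072/263 D=3577344/335851] → run D
t=17: vr[B=3072/263] → run B
t=18: vr[B=3584/263] → run B
t=19: (idle)
t=20: (idle)
t=21: (idle)
t=22: (idle)

running at tick 18 = B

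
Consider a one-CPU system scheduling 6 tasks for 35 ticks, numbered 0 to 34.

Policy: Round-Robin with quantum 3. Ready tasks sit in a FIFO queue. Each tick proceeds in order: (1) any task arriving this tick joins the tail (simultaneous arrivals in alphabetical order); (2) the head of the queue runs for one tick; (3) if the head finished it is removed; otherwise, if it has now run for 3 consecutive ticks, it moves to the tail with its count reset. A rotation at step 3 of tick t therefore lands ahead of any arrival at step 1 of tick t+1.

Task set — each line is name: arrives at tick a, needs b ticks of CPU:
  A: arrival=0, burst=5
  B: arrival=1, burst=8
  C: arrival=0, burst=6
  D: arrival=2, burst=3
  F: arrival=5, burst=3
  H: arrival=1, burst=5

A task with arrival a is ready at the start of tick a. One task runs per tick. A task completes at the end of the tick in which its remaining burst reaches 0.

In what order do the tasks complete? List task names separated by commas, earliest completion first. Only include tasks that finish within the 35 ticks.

t=0: queue=[A,C] q_used=0 → run A
t=1: queue=[A,C,B,H] q_used=1 → run A
t=2: queue=[A,C,B,H,D] q_used=2 → run A
t=3: queue=[C,B,H,D,A] q_used=0 → run C
t=4: queue=[C,B,H,D,A] q_used=1 → run C
t=5: queue=[C,B,H,D,A,F] q_used=2 → run C
t=6: queue=[B,H,D,A,F,C] q_used=0 → run B
t=7: queue=[B,H,D,A,F,C] q_used=1 → run B
t=8: queue=[B,H,D,A,F,C] q_used=2 → run B
t=9: queue=[H,D,A,F,C,B] q_used=0 → run H
t=10: queue=[H,D,A,F,C,B] q_used=1 → run H
t=11: queue=[H,D,A,F,C,B] q_used=2 → run H
t=12: queue=[D,A,F,C,B,H] q_used=0 → run D
t=13: queue=[D,A,F,C,B,H] q_used=1 → run D
t=14: queue=[D,A,F,C,B,H] q_used=2 → run D
t=15: queue=[A,F,C,B,H] q_used=0 → run A
t=16: queue=[A,F,C,B,H] q_used=1 → run A
t=17: queue=[F,C,B,H] q_used=0 → run F
t=18: queue=[F,C,B,H] q_used=1 → run F
t=19: queue=[F,C,B,H] q_used=2 → run F
t=20: queue=[C,B,H] q_used=0 → run C
t=21: queue=[C,B,H] q_used=1 → run C
t=22: queue=[C,B,H] q_used=2 → run C
t=23: queue=[B,H] q_used=0 → run B
t=24: queue=[B,H] q_used=1 → run B
t=25: queue=[B,H] q_used=2 → run B
t=26: queue=[H,B] q_used=0 → run H
t=27: queue=[H,B] q_used=1 → run H
t=28: queue=[B] q_used=0 → run B
t=29: queue=[B] q_used=1 → run B
t=30: (idle)
t=31: (idle)
t=32: (idle)
t=33: (idle)
t=34: (idle)

completion order = D, A, F, C, H, B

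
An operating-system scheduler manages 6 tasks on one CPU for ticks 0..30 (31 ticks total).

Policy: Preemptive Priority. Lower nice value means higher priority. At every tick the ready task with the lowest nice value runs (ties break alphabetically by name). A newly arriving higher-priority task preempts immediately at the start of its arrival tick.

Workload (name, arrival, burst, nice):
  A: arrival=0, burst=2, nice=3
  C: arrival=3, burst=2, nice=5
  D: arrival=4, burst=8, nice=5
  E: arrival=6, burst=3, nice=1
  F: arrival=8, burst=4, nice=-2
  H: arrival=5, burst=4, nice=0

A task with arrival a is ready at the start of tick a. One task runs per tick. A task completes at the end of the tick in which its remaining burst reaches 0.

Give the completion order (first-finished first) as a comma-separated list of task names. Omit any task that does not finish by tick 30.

t=0: ready={A} → run A
t=1: ready={A} → run A
t=2: (idle)
t=3: ready={C} → run C
t=4: ready={C,D} → run C
t=5: ready={D,H} → run H
t=6: ready={D,E,H} → run H
t=7: ready={D,E,H} → run H
t=8: ready={D,E,F,H} → run F
t=9: ready={D,E,F,H} → run F
t=10: ready={D,E,F,H} → run F
t=11: ready={D,E,F,H} → run F
t=12: ready={D,E,H} → run H
t=13: ready={D,E} → run E
t=14: ready={D,E} → run E
t=15: ready={D,E} → run E
t=16: ready={D} → run D
t=17: ready={D} → run D
t=18: ready={D} → run D
t=19: ready={D} → run D
t=20: ready={D} → run D
t=21: ready={D} → run D
t=22: ready={D} → run D
t=23: ready={D} → run D
t=24: (idle)
t=25: (idle)
t=26: (idle)
t=27: (idle)
t=28: (idle)
t=29: (idle)
t=30: (idle)

completion order = A, C, F, H, E, D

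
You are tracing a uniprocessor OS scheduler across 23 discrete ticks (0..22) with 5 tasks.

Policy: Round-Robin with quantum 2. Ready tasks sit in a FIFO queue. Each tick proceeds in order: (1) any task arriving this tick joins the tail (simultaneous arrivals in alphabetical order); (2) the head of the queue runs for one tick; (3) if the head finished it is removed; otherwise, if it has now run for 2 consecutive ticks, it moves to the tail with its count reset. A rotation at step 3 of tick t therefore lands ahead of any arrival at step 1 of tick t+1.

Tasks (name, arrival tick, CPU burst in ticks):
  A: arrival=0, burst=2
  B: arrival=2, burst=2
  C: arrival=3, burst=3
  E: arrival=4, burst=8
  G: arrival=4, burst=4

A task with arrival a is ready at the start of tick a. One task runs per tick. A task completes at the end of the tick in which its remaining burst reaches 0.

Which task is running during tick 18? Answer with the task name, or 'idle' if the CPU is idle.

t=0: queue=[A] q_used=0 → run A
t=1: queue=[A] q_used=1 → run A
t=2: queue=[B] q_used=0 → run B
t=3: queue=[B,C] q_used=1 → run B
t=4: queue=[C,E,G] q_used=0 → run C
t=5: queue=[C,E,G] q_used=1 → run C
t=6: queue=[E,G,C] q_used=0 → run E
t=7: queue=[E,G,C] q_used=1 → run E
t=8: queue=[G,C,E] q_used=0 → run G
t=9: queue=[G,C,E] q_used=1 → run G
t=10: queue=[C,E,G] q_used=0 → run C
t=11: queue=[E,G] q_used=0 → run E
t=12: queue=[E,G] q_used=1 → run E
t=13: queue=[G,E] q_used=0 → run G
t=14: queue=[G,E] q_used=1 → run G
t=15: queue=[E] q_used=0 → run E
t=16: queue=[E] q_used=1 → run E
t=17: queue=[E] q_used=0 → run E
t=18: queue=[E] q_used=1 → run E
t=19: (idle)
t=20: (idle)
t=21: (idle)
t=22: (idle)

running at tick 18 = E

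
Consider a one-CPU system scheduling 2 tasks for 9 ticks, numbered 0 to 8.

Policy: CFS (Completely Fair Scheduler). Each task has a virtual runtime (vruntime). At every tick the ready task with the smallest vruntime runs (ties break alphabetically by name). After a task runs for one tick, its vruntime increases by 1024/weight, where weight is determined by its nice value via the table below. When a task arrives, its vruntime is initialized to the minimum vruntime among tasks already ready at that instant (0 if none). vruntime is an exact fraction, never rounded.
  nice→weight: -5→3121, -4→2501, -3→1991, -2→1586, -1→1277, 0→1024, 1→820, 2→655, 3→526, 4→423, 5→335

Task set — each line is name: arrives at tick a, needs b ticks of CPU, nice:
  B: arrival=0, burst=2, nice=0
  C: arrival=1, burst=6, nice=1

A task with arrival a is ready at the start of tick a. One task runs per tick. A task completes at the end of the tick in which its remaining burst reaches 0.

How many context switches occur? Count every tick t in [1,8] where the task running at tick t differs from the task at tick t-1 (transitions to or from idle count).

context switches = 2

t=0: vr[B=0] → run B
t=1: vr[B=1 C=1] → run B
t=2: vr[C=1] → run C
t=3: vr[C=461/205] → run C
t=4: vr[C=717/205] → run C
t=5: vr[C=973/205] → run C
t=6: vr[C=1229/205] → run C
t=7: vr[C=297/41] → run C
t=8: (idle)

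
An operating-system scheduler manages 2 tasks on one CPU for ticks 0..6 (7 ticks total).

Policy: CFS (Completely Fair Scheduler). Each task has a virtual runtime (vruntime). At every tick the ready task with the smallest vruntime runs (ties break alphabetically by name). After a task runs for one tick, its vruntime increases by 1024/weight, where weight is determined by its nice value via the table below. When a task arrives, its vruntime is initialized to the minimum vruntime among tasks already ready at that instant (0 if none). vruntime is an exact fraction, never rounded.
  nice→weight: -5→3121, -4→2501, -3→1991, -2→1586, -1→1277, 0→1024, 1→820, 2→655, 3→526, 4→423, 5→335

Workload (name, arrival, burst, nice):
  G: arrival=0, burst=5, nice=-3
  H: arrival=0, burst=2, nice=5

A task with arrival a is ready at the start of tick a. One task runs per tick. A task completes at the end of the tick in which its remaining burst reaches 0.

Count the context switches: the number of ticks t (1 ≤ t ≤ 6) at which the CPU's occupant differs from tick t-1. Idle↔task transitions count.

t=0: vr[G=0 H=0] → run G
t=1: vr[G=1024/1991 H=0] → run H
t=2: vr[G=1024/1991 H=1024/335] → run G
t=3: vr[G=2048/1991 H=1024/335] → run G
t=4: vr[G=3072/1991 H=1024/335] → run G
t=5: vr[G=4096/1991 H=1024/335] → run G
t=6: vr[H=1024/335] → run H

context switches = 3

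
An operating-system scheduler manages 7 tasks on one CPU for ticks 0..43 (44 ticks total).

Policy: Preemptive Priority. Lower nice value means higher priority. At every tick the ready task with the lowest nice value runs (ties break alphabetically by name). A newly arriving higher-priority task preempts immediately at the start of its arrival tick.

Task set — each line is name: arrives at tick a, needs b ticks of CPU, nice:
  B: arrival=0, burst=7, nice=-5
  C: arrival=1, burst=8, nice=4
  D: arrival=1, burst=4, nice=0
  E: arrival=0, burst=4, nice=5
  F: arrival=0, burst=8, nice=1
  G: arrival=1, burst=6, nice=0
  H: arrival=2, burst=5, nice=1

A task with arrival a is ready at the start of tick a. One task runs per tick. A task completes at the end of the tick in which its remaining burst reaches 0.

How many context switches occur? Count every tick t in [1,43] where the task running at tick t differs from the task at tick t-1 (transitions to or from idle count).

t=0: ready={B,E,F} → run B
t=1: ready={B,C,D,E,F,G} → run B
t=2: ready={B,C,D,E,F,G,H} → run B
t=3: ready={B,C,D,E,F,G,H} → run B
t=4: ready={B,C,D,E,F,G,H} → run B
t=5: ready={B,C,D,E,F,G,H} → run B
t=6: ready={B,C,D,E,F,G,H} → run B
t=7: ready={C,D,E,F,G,H} → run D
t=8: ready={C,D,E,F,G,H} → run D
t=9: ready={C,D,E,F,G,H} → run D
t=10: ready={C,D,E,F,G,H} → run D
t=11: ready={C,E,F,G,H} → run G
t=12: ready={C,E,F,G,H} → run G
t=13: ready={C,E,F,G,H} → run G
t=14: ready={C,E,F,G,H} → run G
t=15: ready={C,E,F,G,H} → run G
t=16: ready={C,E,F,G,H} → run G
t=17: ready={C,E,F,H} → run F
t=18: ready={C,E,F,H} → run F
t=19: ready={C,E,F,H} → run F
t=20: ready={C,E,F,H} → run F
t=21: ready={C,E,F,H} → run F
t=22: ready={C,E,F,H} → run F
t=23: ready={C,E,F,H} → run F
t=24: ready={C,E,F,H} → run F
t=25: ready={C,E,H} → run H
t=26: ready={C,E,H} → run H
t=27: ready={C,E,H} → run H
t=28: ready={C,E,H} → run H
t=29: ready={C,E,H} → run H
t=30: ready={C,E} → run C
t=31: ready={C,E} → run C
t=32: ready={C,E} → run C
t=33: ready={C,E} → run C
t=34: ready={C,E} → run C
t=35: ready={C,E} → run C
t=36: ready={C,E} → run C
t=37: ready={C,E} → run C
t=38: ready={E} → run E
t=39: ready={E} → run E
t=40: ready={E} → run E
t=41: ready={E} → run E
t=42: (idle)
t=43: (idle)

context switches = 7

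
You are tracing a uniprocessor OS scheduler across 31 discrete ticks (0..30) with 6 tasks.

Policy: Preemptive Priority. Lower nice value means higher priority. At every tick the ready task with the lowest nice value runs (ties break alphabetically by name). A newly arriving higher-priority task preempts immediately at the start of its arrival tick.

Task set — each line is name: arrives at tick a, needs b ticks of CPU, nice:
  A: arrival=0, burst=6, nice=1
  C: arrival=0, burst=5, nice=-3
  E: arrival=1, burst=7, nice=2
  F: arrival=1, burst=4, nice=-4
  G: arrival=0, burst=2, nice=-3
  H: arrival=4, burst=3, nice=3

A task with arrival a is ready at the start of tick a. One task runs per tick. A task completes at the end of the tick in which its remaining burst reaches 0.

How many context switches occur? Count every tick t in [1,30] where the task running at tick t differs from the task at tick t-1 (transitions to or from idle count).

context switches = 7

t=0: ready={A,C,G} → run C
t=1: ready={A,C,E,F,G} → run F
t=2: ready={A,C,E,F,G} → run F
t=3: ready={A,C,E,F,G} → run F
t=4: ready={A,C,E,F,G,H} → run F
t=5: ready={A,C,E,G,H} → run C
t=6: ready={A,C,E,G,H} → run C
t=7: ready={A,C,E,G,H} → run C
t=8: ready={A,C,E,G,H} → run C
t=9: ready={A,E,G,H} → run G
t=10: ready={A,E,G,H} → run G
t=11: ready={A,E,H} → run A
t=12: ready={A,E,H} → run A
t=13: ready={A,E,H} → run A
t=14: ready={A,E,H} → run A
t=15: ready={A,E,H} → run A
t=16: ready={A,E,H} → run A
t=17: ready={E,H} → run E
t=18: ready={E,H} → run E
t=19: ready={E,H} → run E
t=20: ready={E,H} → run E
t=21: ready={E,H} → run E
t=22: ready={E,H} → run E
t=23: ready={E,H} → run E
t=24: ready={H} → run H
t=25: ready={H} → run H
t=26: ready={H} → run H
t=27: (idle)
t=28: (idle)
t=29: (idle)
t=30: (idle)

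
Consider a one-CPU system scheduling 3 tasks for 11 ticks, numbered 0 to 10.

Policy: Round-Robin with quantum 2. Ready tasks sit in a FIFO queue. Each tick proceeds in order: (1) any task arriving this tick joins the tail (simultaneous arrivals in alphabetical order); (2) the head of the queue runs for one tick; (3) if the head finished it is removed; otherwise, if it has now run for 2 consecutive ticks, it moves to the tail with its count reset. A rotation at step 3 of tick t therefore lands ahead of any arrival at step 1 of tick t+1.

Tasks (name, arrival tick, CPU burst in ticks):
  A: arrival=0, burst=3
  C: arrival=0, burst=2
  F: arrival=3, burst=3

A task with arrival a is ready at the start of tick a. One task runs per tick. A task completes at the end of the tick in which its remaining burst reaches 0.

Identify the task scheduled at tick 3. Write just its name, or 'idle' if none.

running at tick 3 = C

t=0: queue=[A,C] q_used=0 → run A
t=1: queue=[A,C] q_used=1 → run A
t=2: queue=[C,A] q_used=0 → run C
t=3: queue=[C,A,F] q_used=1 → run C
t=4: queue=[A,F] q_used=0 → run A
t=5: queue=[F] q_used=0 → run F
t=6: queue=[F] q_used=1 → run F
t=7: queue=[F] q_used=0 → run F
t=8: (idle)
t=9: (idle)
t=10: (idle)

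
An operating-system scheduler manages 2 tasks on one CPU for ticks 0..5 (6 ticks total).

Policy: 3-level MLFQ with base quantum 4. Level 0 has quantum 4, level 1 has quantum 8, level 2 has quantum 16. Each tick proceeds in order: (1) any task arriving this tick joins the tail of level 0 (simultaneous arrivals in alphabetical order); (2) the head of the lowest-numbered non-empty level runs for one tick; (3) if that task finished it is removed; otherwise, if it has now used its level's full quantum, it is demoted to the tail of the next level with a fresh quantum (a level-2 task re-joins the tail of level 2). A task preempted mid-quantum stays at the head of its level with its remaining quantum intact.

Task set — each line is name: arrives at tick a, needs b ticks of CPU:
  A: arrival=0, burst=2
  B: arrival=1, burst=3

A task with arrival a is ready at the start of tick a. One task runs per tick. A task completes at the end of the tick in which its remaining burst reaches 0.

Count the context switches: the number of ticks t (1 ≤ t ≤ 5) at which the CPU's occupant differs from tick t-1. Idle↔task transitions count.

t=0: L0/L1/L2 = A/-/- → run A
t=1: L0/L1/L2 = AB/-/- → run A
t=2: L0/L1/L2 = B/-/- → run B
t=3: L0/L1/L2 = B/-/- → run B
t=4: L0/L1/L2 = B/-/- → run B
t=5: (idle)

context switches = 2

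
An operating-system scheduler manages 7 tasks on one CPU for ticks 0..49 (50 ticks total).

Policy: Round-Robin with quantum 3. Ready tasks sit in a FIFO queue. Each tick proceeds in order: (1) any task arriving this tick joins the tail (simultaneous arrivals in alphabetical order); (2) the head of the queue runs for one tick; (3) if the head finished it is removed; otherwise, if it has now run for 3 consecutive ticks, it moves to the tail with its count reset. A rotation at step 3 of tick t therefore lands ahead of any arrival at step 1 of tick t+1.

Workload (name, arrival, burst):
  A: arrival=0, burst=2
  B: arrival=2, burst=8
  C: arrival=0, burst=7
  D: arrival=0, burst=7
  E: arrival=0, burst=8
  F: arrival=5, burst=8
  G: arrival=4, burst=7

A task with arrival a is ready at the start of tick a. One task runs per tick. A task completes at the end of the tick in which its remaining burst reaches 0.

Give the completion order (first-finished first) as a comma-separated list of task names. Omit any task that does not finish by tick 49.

completion order = A, C, D, E, B, G, F

t=0: queue=[A,C,D,E] q_used=0 → run A
t=1: queue=[A,C,D,E] q_used=1 → run A
t=2: queue=[C,D,E,B] q_used=0 → run C
t=3: queue=[C,D,E,B] q_used=1 → run C
t=4: queue=[C,D,E,B,G] q_used=2 → run C
t=5: queue=[D,E,B,G,C,F] q_used=0 → run D
t=6: queue=[D,E,B,G,C,F] q_used=1 → run D
t=7: queue=[D,E,B,G,C,F] q_used=2 → run D
t=8: queue=[E,B,G,C,F,D] q_used=0 → run E
t=9: queue=[E,B,G,C,F,D] q_used=1 → run E
t=10: queue=[E,B,G,C,F,D] q_used=2 → run E
t=11: queue=[B,G,C,F,D,E] q_used=0 → run B
t=12: queue=[B,G,C,F,D,E] q_used=1 → run B
t=13: queue=[B,G,C,F,D,E] q_used=2 → run B
t=14: queue=[G,C,F,D,E,B] q_used=0 → run G
t=15: queue=[G,C,F,D,E,B] q_used=1 → run G
t=16: queue=[G,C,F,D,E,B] q_used=2 → run G
t=17: queue=[C,F,D,E,B,G] q_used=0 → run C
t=18: queue=[C,F,D,E,B,G] q_used=1 → run C
t=19: queue=[C,F,D,E,B,G] q_used=2 → run C
t=20: queue=[F,D,E,B,G,C] q_used=0 → run F
t=21: queue=[F,D,E,B,G,C] q_used=1 → run F
t=22: queue=[F,D,E,B,G,C] q_used=2 → run F
t=23: queue=[D,E,B,G,C,F] q_used=0 → run D
t=24: queue=[D,E,B,G,C,F] q_used=1 → run D
t=25: queue=[D,E,B,G,C,F] q_used=2 → run D
t=26: queue=[E,B,G,C,F,D] q_used=0 → run E
t=27: queue=[E,B,G,C,F,D] q_used=1 → run E
t=28: queue=[E,B,G,C,F,D] q_used=2 → run E
t=29: queue=[B,G,C,F,D,E] q_used=0 → run B
t=30: queue=[B,G,C,F,D,E] q_used=1 → run B
t=31: queue=[B,G,C,F,D,E] q_used=2 → run B
t=32: queue=[G,C,F,D,E,B] q_used=0 → run G
t=33: queue=[G,C,F,D,E,B] q_used=1 → run G
t=34: queue=[G,C,F,D,E,B] q_used=2 → run G
t=35: queue=[C,F,D,E,B,G] q_used=0 → run C
t=36: queue=[F,D,E,B,G] q_used=0 → run F
t=37: queue=[F,D,E,B,G] q_used=1 → run F
t=38: queue=[F,D,E,B,G] q_used=2 → run F
t=39: queue=[D,E,B,G,F] q_used=0 → run D
t=40: queue=[E,B,G,F] q_used=0 → run E
t=41: queue=[E,B,G,F] q_used=1 → run E
t=42: queue=[B,G,F] q_used=0 → run B
t=43: queue=[B,G,F] q_used=1 → run B
t=44: queue=[G,F] q_used=0 → run G
t=45: queue=[F] q_used=0 → run F
t=46: queue=[F] q_used=1 → run F
t=47: (idle)
t=48: (idle)
t=49: (idle)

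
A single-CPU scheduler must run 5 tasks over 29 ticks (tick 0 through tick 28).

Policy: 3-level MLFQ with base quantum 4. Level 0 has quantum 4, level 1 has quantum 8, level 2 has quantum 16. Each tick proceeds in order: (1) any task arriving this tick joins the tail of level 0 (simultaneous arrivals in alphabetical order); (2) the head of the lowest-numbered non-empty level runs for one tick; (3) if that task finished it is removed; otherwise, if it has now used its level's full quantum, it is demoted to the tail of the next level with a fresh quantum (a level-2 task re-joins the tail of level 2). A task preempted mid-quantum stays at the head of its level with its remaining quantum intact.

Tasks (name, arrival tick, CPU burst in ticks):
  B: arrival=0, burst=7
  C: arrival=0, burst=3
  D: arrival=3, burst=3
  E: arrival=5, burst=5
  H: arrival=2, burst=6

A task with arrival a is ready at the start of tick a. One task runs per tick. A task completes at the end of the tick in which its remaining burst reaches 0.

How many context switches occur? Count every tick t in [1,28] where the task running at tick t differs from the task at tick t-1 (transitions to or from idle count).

t=0: L0/L1/L2 = BC/-/- → run B
t=1: L0/L1/L2 = BC/-/- → run B
t=2: L0/L1/L2 = BCH/-/- → run B
t=3: L0/L1/L2 = BCHD/-/- → run B
t=4: L0/L1/L2 = CHD/B/- → run C
t=5: L0/L1/L2 = CHDE/B/- → run C
t=6: L0/L1/L2 = CHDE/B/- → run C
t=7: L0/L1/L2 = HDE/B/- → run H
t=8: L0/L1/L2 = HDE/B/- → run H
t=9: L0/L1/L2 = HDE/B/- → run H
t=10: L0/L1/L2 = HDE/B/- → run H
t=11: L0/L1/L2 = DE/BH/- → run D
t=12: L0/L1/L2 = DE/BH/- → run D
t=13: L0/L1/L2 = DE/BH/- → run D
t=14: L0/L1/L2 = E/BH/- → run E
t=15: L0/L1/L2 = E/BH/- → run E
t=16: L0/L1/L2 = E/BH/- → run E
t=17: L0/L1/L2 = E/BH/- → run E
t=18: L0/L1/L2 = -/BHE/- → run B
t=19: L0/L1/L2 = -/BHE/- → run B
t=20: L0/L1/L2 = -/BHE/- → run B
t=21: L0/L1/L2 = -/HE/- → run H
t=22: L0/L1/L2 = -/HE/- → run H
t=23: L0/L1/L2 = -/E/- → run E
t=24: (idle)
t=25: (idle)
t=26: (idle)
t=27: (idle)
t=28: (idle)

context switches = 8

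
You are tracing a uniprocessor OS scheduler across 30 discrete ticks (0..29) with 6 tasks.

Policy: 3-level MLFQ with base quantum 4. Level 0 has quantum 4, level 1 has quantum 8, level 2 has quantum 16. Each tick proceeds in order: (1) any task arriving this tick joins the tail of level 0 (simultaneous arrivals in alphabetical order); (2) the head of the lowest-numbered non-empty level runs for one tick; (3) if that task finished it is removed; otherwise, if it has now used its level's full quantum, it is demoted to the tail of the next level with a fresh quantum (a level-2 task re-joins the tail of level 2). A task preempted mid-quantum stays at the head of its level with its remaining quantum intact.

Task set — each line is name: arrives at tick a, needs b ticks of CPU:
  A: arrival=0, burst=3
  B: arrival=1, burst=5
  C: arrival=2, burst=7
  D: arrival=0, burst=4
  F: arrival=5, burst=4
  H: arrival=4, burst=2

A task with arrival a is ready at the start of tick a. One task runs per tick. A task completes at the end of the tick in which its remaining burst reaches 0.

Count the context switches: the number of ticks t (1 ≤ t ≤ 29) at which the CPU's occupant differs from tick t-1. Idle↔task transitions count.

t=0: L0/L1/L2 = AD/-/- → run A
t=1: L0/L1/L2 = ADB/-/- → run A
t=2: L0/L1/L2 = ADBC/-/- → run A
t=3: L0/L1/L2 = DBC/-/- → run D
t=4: L0/L1/L2 = DBCH/-/- → run D
t=5: L0/L1/L2 = DBCHF/-/- → run D
t=6: L0/L1/L2 = DBCHF/-/- → run D
t=7: L0/L1/L2 = BCHF/-/- → run B
t=8: L0/L1/L2 = BCHF/-/- → run B
t=9: L0/L1/L2 = BCHF/-/- → run B
t=10: L0/L1/L2 = BCHF/-/- → run B
t=11: L0/L1/L2 = CHF/B/- → run C
t=12: L0/L1/L2 = CHF/B/- → run C
t=13: L0/L1/L2 = CHF/B/- → run C
t=14: L0/L1/L2 = CHF/B/- → run C
t=15: L0/L1/L2 = HF/BC/- → run H
t=16: L0/L1/L2 = HF/BC/- → run H
t=17: L0/L1/L2 = F/BC/- → run F
t=18: L0/L1/L2 = F/BC/- → run F
t=19: L0/L1/L2 = F/BC/- → run F
t=20: L0/L1/L2 = F/BC/- → run F
t=21: L0/L1/L2 = -/BC/- → run B
t=22: L0/L1/L2 = -/C/- → run C
t=23: L0/L1/L2 = -/C/- → run C
t=24: L0/L1/L2 = -/C/- → run C
t=25: (idle)
t=26: (idle)
t=27: (idle)
t=28: (idle)
t=29: (idle)

context switches = 8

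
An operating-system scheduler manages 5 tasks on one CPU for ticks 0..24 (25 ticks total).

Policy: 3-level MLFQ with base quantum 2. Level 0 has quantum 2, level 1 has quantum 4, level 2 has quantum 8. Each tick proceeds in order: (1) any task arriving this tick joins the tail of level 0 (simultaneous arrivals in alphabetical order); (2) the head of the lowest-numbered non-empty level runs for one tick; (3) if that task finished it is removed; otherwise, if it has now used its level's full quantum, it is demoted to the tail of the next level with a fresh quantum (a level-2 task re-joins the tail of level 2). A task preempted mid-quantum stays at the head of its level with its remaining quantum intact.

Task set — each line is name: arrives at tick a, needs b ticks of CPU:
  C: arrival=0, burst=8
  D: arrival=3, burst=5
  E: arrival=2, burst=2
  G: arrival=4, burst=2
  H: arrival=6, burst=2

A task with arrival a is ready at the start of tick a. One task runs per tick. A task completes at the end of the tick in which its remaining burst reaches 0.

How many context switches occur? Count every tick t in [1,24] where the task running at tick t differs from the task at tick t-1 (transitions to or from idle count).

t=0: L0/L1/L2 = C/-/- → run C
t=1: L0/L1/L2 = C/-/- → run C
t=2: L0/L1/L2 = E/C/- → run E
t=3: L0/L1/L2 = ED/C/- → run E
t=4: L0/L1/L2 = DG/C/- → run D
t=5: L0/L1/L2 = DG/C/- → run D
t=6: L0/L1/L2 = GH/CD/- → run G
t=7: L0/L1/L2 = GH/CD/- → run G
t=8: L0/L1/L2 = H/CD/- → run H
t=9: L0/L1/L2 = H/CD/- → run H
t=10: L0/L1/L2 = -/CD/- → run C
t=11: L0/L1/L2 = -/CD/- → run C
t=12: L0/L1/L2 = -/CD/- → run C
t=13: L0/L1/L2 = -/CD/- → run C
t=14: L0/L1/L2 = -/D/C → run D
t=15: L0/L1/L2 = -/D/C → run D
t=16: L0/L1/L2 = -/D/C → run D
t=17: L0/L1/L2 = -/-/C → run C
t=18: L0/L1/L2 = -/-/C → run C
t=19: (idle)
t=20: (idle)
t=21: (idle)
t=22: (idle)
t=23: (idle)
t=24: (idle)

context switches = 8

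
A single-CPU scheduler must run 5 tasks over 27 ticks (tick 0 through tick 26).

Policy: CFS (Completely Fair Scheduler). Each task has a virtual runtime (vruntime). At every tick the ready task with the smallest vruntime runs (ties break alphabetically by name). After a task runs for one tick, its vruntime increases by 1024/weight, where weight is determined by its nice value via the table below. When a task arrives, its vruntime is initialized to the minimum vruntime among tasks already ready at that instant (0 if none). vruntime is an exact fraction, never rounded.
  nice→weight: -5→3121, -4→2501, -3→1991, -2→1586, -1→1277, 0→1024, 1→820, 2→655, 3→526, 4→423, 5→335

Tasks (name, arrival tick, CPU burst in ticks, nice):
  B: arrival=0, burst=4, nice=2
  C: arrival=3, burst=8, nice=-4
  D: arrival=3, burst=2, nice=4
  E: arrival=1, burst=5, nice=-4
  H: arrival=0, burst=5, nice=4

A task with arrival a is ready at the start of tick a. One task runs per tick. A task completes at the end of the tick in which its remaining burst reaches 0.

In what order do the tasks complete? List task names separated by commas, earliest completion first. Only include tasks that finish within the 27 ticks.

completion order = E, D, C, B, H

t=0: vr[B=0 H=0] → run B
t=1: vr[B=1024/655 E=0 H=0] → run E
t=2: vr[B=1024/655 E=1024/2501 H=0] → run H
t=3: vr[B=1024/655 C=1024/2501 D=1024/2501 E=1024/2501 H=1024/423] → run C
t=4: vr[B=1024/655 C=2048/2501 D=1024/2501 E=1024/2501 H=1024/423] → run D
t=5: vr[B=1024/655 C=2048/2501 D=2994176/1057923 E=1024/2501 H=1024/423] → run E
t=6: vr[B=1024/655 C=2048/2501 D=2994176/1057923 E=2048/2501 H=1024/423] → run C
t=7: vr[B=1024/655 C=3072/2501 D=2994176/1057923 E=2048/2501 H=1024/423] → run E
t=8: vr[B=1024/655 C=3072/2501 D=2994176/1057923 E=3072/2501 H=1024/423] → run C
t=9: vr[B=1024/655 C=4096/2501 D=2994176/1057923 E=3072/2501 H=1024/423] → run E
t=10: vr[B=1024/655 C=4096/2501 D=2994176/1057923 E=4096/2501 H=1024/423] → run B
t=11: vr[B=2048/655 C=4096/2501 D=2994176/1057923 E=4096/2501 H=1024/423] → run C
t=12: vr[B=2048/655 C=5120/2501 D=2994176/1057923 E=4096/2501 H=1024/423] → run E
t=13: vr[B=2048/655 C=5120/2501 D=2994176/1057923 H=1024/423] → run C
t=14: vr[B=2048/655 C=6144/2501 D=2994176/1057923 H=1024/423] → run H
t=15: vr[B=2048/655 C=6144/2501 D=2994176/1057923 H=2048/423] → run C
t=16: vr[B=2048/655 C=7168/2501 D=2994176/1057923 H=2048/423] → run D
t=17: vr[B=2048/655 C=7168/2501 H=2048/423] → run C
t=18: vr[B=2048/655 C=8192/2501 H=2048/423] → run B
t=19: vr[B=3072/655 C=8192/2501 H=2048/423] → run C
t=20: vr[B=3072/655 H=2048/423] → run B
t=21: vr[H=2048/423] → run H
t=22: vr[H=1024/141] → run H
t=23: vr[H=4096/423] → run H
t=24: (idle)
t=25: (idle)
t=26: (idle)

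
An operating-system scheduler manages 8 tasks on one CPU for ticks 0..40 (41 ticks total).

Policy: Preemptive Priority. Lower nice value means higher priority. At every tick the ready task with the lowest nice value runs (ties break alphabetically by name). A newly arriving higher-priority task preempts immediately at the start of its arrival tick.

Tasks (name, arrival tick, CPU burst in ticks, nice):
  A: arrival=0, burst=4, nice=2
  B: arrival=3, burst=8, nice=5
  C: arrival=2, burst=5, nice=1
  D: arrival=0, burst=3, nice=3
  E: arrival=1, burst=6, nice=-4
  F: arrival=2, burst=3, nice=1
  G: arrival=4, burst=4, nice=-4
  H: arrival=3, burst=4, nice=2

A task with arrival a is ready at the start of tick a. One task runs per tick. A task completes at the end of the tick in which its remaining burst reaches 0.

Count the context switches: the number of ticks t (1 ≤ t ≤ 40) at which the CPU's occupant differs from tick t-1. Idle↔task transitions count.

t=0: ready={A,D} → run A
t=1: ready={A,D,E} → run E
t=2: ready={A,C,D,E,F} → run E
t=3: ready={A,B,C,D,E,F,H} → run E
t=4: ready={A,B,C,D,E,F,G,H} → run E
t=5: ready={A,B,C,D,E,F,G,H} → run E
t=6: ready={A,B,C,D,E,F,G,H} → run E
t=7: ready={A,B,C,D,F,G,H} → run G
t=8: ready={A,B,C,D,F,G,H} → run G
t=9: ready={A,B,C,D,F,G,H} → run G
t=10: ready={A,B,C,D,F,G,H} → run G
t=11: ready={A,B,C,D,F,H} → run C
t=12: ready={A,B,C,D,F,H} → run C
t=13: ready={A,B,C,D,F,H} → run C
t=14: ready={A,B,C,D,F,H} → run C
t=15: ready={A,B,C,D,F,H} → run C
t=16: ready={A,B,D,F,H} → run F
t=17: ready={A,B,D,F,H} → run F
t=18: ready={A,B,D,F,H} → run F
t=19: ready={A,B,D,H} → run A
t=20: ready={A,B,D,H} → run A
t=21: ready={A,B,D,H} → run A
t=22: ready={B,D,H} → run H
t=23: ready={B,D,H} → run H
t=24: ready={B,D,H} → run H
t=25: ready={B,D,H} → run H
t=26: ready={B,D} → run D
t=27: ready={B,D} → run D
t=28: ready={B,D} → run D
t=29: ready={B} → run B
t=30: ready={B} → run B
t=31: ready={B} → run B
t=32: ready={B} → run B
t=33: ready={B} → run B
t=34: ready={B} → run B
t=35: ready={B} → run B
t=36: ready={B} → run B
t=37: (idle)
t=38: (idle)
t=39: (idle)
t=40: (idle)

context switches = 9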